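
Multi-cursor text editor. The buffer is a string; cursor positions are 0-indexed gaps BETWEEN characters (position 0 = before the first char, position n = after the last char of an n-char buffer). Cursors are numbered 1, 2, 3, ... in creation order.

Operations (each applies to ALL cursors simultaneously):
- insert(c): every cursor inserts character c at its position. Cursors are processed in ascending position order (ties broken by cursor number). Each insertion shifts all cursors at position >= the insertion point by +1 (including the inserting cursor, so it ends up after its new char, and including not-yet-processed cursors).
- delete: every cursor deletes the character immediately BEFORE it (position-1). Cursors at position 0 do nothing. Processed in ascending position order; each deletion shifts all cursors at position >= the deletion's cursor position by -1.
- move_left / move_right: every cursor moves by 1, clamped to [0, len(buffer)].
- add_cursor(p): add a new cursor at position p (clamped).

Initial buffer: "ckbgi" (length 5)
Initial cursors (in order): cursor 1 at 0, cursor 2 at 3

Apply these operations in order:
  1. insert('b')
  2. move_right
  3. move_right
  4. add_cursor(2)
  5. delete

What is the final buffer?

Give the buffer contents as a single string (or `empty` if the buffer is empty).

After op 1 (insert('b')): buffer="bckbbgi" (len 7), cursors c1@1 c2@5, authorship 1...2..
After op 2 (move_right): buffer="bckbbgi" (len 7), cursors c1@2 c2@6, authorship 1...2..
After op 3 (move_right): buffer="bckbbgi" (len 7), cursors c1@3 c2@7, authorship 1...2..
After op 4 (add_cursor(2)): buffer="bckbbgi" (len 7), cursors c3@2 c1@3 c2@7, authorship 1...2..
After op 5 (delete): buffer="bbbg" (len 4), cursors c1@1 c3@1 c2@4, authorship 1.2.

Answer: bbbg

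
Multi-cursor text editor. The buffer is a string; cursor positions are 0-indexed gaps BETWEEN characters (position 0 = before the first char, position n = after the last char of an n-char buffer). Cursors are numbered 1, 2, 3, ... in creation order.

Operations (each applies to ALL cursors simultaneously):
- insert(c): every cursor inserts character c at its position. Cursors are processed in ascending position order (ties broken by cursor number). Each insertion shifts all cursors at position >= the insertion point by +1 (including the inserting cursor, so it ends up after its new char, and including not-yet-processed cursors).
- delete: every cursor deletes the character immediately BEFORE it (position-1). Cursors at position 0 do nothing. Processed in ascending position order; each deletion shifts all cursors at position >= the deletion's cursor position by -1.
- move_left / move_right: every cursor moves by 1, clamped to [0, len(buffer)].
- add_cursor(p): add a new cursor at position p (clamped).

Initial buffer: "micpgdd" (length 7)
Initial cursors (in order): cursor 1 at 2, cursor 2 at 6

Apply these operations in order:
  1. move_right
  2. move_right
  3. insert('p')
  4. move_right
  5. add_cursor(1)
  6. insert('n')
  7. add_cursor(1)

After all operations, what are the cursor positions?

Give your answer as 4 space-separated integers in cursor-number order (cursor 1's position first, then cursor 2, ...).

Answer: 8 12 2 1

Derivation:
After op 1 (move_right): buffer="micpgdd" (len 7), cursors c1@3 c2@7, authorship .......
After op 2 (move_right): buffer="micpgdd" (len 7), cursors c1@4 c2@7, authorship .......
After op 3 (insert('p')): buffer="micppgddp" (len 9), cursors c1@5 c2@9, authorship ....1...2
After op 4 (move_right): buffer="micppgddp" (len 9), cursors c1@6 c2@9, authorship ....1...2
After op 5 (add_cursor(1)): buffer="micppgddp" (len 9), cursors c3@1 c1@6 c2@9, authorship ....1...2
After op 6 (insert('n')): buffer="mnicppgnddpn" (len 12), cursors c3@2 c1@8 c2@12, authorship .3...1.1..22
After op 7 (add_cursor(1)): buffer="mnicppgnddpn" (len 12), cursors c4@1 c3@2 c1@8 c2@12, authorship .3...1.1..22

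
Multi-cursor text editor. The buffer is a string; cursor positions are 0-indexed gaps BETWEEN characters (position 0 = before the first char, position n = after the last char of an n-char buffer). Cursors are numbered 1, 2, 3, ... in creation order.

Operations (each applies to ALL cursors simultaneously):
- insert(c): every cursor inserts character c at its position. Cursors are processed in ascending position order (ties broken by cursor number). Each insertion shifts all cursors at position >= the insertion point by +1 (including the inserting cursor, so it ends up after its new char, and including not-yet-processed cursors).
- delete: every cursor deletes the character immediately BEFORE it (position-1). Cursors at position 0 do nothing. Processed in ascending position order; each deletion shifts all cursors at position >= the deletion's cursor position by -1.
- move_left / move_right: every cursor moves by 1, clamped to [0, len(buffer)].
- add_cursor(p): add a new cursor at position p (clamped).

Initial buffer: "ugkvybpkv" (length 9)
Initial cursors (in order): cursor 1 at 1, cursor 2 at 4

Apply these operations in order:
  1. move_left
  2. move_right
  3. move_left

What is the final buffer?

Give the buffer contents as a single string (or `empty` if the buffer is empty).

Answer: ugkvybpkv

Derivation:
After op 1 (move_left): buffer="ugkvybpkv" (len 9), cursors c1@0 c2@3, authorship .........
After op 2 (move_right): buffer="ugkvybpkv" (len 9), cursors c1@1 c2@4, authorship .........
After op 3 (move_left): buffer="ugkvybpkv" (len 9), cursors c1@0 c2@3, authorship .........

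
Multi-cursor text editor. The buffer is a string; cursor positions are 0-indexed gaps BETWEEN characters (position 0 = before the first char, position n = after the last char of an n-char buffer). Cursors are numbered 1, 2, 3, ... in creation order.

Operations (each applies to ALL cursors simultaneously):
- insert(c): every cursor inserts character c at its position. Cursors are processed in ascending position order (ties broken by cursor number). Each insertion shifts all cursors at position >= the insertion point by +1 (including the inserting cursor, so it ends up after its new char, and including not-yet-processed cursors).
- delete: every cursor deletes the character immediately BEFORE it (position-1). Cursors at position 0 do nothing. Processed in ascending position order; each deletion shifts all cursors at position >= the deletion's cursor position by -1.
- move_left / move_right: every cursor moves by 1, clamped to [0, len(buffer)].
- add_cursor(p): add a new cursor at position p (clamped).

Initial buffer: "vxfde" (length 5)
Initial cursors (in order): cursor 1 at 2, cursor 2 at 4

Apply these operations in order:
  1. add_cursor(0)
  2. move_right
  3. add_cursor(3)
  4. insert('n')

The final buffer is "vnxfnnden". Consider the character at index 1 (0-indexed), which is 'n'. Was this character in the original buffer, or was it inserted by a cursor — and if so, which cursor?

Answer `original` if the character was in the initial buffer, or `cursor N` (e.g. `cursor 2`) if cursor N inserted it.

Answer: cursor 3

Derivation:
After op 1 (add_cursor(0)): buffer="vxfde" (len 5), cursors c3@0 c1@2 c2@4, authorship .....
After op 2 (move_right): buffer="vxfde" (len 5), cursors c3@1 c1@3 c2@5, authorship .....
After op 3 (add_cursor(3)): buffer="vxfde" (len 5), cursors c3@1 c1@3 c4@3 c2@5, authorship .....
After op 4 (insert('n')): buffer="vnxfnnden" (len 9), cursors c3@2 c1@6 c4@6 c2@9, authorship .3..14..2
Authorship (.=original, N=cursor N): . 3 . . 1 4 . . 2
Index 1: author = 3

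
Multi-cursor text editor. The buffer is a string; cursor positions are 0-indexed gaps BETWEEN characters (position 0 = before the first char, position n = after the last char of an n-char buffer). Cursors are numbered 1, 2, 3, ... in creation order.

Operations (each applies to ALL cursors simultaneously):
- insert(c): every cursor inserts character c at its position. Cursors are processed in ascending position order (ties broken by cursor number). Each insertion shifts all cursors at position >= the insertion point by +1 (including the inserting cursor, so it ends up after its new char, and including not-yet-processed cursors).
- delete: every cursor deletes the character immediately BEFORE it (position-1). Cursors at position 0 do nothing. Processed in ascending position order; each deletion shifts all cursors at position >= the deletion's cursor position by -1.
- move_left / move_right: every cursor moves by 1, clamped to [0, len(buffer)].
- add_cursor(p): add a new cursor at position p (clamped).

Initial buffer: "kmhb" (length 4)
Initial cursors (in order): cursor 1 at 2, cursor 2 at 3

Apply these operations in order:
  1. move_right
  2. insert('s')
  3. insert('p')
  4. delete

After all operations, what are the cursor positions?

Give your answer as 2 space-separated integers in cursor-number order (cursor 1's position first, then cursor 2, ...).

Answer: 4 6

Derivation:
After op 1 (move_right): buffer="kmhb" (len 4), cursors c1@3 c2@4, authorship ....
After op 2 (insert('s')): buffer="kmhsbs" (len 6), cursors c1@4 c2@6, authorship ...1.2
After op 3 (insert('p')): buffer="kmhspbsp" (len 8), cursors c1@5 c2@8, authorship ...11.22
After op 4 (delete): buffer="kmhsbs" (len 6), cursors c1@4 c2@6, authorship ...1.2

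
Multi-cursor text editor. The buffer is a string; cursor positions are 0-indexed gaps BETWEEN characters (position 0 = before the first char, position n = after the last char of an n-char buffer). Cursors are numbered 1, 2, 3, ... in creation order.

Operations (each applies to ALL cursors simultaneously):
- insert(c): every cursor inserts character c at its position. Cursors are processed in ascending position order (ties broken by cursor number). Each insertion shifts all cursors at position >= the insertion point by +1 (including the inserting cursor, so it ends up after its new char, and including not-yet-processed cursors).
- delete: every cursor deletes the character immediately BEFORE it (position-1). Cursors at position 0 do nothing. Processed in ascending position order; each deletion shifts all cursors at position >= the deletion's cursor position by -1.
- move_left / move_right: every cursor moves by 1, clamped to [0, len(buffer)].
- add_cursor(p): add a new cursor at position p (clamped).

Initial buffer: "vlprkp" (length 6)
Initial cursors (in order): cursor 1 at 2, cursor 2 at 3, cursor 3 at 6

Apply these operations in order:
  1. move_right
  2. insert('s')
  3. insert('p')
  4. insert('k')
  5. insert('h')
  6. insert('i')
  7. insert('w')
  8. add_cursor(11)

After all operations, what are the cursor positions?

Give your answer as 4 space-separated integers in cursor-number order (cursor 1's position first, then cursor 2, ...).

After op 1 (move_right): buffer="vlprkp" (len 6), cursors c1@3 c2@4 c3@6, authorship ......
After op 2 (insert('s')): buffer="vlpsrskps" (len 9), cursors c1@4 c2@6 c3@9, authorship ...1.2..3
After op 3 (insert('p')): buffer="vlpsprspkpsp" (len 12), cursors c1@5 c2@8 c3@12, authorship ...11.22..33
After op 4 (insert('k')): buffer="vlpspkrspkkpspk" (len 15), cursors c1@6 c2@10 c3@15, authorship ...111.222..333
After op 5 (insert('h')): buffer="vlpspkhrspkhkpspkh" (len 18), cursors c1@7 c2@12 c3@18, authorship ...1111.2222..3333
After op 6 (insert('i')): buffer="vlpspkhirspkhikpspkhi" (len 21), cursors c1@8 c2@14 c3@21, authorship ...11111.22222..33333
After op 7 (insert('w')): buffer="vlpspkhiwrspkhiwkpspkhiw" (len 24), cursors c1@9 c2@16 c3@24, authorship ...111111.222222..333333
After op 8 (add_cursor(11)): buffer="vlpspkhiwrspkhiwkpspkhiw" (len 24), cursors c1@9 c4@11 c2@16 c3@24, authorship ...111111.222222..333333

Answer: 9 16 24 11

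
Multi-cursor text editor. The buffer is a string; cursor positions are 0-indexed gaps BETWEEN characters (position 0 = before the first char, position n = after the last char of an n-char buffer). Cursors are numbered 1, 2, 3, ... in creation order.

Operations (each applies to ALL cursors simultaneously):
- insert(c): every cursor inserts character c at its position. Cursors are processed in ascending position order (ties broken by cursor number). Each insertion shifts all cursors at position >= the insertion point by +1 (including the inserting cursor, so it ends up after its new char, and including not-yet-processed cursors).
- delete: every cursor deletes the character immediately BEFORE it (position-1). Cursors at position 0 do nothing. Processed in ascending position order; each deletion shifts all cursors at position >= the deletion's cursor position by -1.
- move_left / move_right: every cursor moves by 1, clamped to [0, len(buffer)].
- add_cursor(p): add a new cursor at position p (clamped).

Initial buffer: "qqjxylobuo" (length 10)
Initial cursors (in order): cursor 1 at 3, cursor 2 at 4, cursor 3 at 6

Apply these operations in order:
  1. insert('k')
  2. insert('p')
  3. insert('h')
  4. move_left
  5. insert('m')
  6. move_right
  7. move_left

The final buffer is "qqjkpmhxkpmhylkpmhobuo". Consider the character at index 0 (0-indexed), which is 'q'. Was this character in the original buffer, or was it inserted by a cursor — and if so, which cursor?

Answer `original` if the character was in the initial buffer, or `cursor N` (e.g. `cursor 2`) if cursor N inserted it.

Answer: original

Derivation:
After op 1 (insert('k')): buffer="qqjkxkylkobuo" (len 13), cursors c1@4 c2@6 c3@9, authorship ...1.2..3....
After op 2 (insert('p')): buffer="qqjkpxkpylkpobuo" (len 16), cursors c1@5 c2@8 c3@12, authorship ...11.22..33....
After op 3 (insert('h')): buffer="qqjkphxkphylkphobuo" (len 19), cursors c1@6 c2@10 c3@15, authorship ...111.222..333....
After op 4 (move_left): buffer="qqjkphxkphylkphobuo" (len 19), cursors c1@5 c2@9 c3@14, authorship ...111.222..333....
After op 5 (insert('m')): buffer="qqjkpmhxkpmhylkpmhobuo" (len 22), cursors c1@6 c2@11 c3@17, authorship ...1111.2222..3333....
After op 6 (move_right): buffer="qqjkpmhxkpmhylkpmhobuo" (len 22), cursors c1@7 c2@12 c3@18, authorship ...1111.2222..3333....
After op 7 (move_left): buffer="qqjkpmhxkpmhylkpmhobuo" (len 22), cursors c1@6 c2@11 c3@17, authorship ...1111.2222..3333....
Authorship (.=original, N=cursor N): . . . 1 1 1 1 . 2 2 2 2 . . 3 3 3 3 . . . .
Index 0: author = original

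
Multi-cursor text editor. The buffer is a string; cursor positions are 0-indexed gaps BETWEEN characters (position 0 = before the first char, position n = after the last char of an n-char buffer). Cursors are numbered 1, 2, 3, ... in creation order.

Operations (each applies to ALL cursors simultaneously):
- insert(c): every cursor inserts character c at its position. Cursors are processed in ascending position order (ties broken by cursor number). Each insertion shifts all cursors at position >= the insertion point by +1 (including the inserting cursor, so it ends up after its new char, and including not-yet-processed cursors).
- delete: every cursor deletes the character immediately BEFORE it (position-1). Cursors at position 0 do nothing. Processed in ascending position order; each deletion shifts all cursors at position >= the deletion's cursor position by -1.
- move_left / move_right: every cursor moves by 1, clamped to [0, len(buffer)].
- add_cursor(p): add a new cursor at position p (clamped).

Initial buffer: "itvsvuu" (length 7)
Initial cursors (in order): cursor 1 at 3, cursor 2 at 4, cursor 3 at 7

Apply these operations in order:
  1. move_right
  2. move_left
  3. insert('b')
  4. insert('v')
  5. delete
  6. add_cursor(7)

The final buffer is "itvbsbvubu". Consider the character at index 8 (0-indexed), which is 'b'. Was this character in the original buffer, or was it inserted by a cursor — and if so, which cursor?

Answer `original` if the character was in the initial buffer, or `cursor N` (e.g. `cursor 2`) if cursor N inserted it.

After op 1 (move_right): buffer="itvsvuu" (len 7), cursors c1@4 c2@5 c3@7, authorship .......
After op 2 (move_left): buffer="itvsvuu" (len 7), cursors c1@3 c2@4 c3@6, authorship .......
After op 3 (insert('b')): buffer="itvbsbvubu" (len 10), cursors c1@4 c2@6 c3@9, authorship ...1.2..3.
After op 4 (insert('v')): buffer="itvbvsbvvubvu" (len 13), cursors c1@5 c2@8 c3@12, authorship ...11.22..33.
After op 5 (delete): buffer="itvbsbvubu" (len 10), cursors c1@4 c2@6 c3@9, authorship ...1.2..3.
After op 6 (add_cursor(7)): buffer="itvbsbvubu" (len 10), cursors c1@4 c2@6 c4@7 c3@9, authorship ...1.2..3.
Authorship (.=original, N=cursor N): . . . 1 . 2 . . 3 .
Index 8: author = 3

Answer: cursor 3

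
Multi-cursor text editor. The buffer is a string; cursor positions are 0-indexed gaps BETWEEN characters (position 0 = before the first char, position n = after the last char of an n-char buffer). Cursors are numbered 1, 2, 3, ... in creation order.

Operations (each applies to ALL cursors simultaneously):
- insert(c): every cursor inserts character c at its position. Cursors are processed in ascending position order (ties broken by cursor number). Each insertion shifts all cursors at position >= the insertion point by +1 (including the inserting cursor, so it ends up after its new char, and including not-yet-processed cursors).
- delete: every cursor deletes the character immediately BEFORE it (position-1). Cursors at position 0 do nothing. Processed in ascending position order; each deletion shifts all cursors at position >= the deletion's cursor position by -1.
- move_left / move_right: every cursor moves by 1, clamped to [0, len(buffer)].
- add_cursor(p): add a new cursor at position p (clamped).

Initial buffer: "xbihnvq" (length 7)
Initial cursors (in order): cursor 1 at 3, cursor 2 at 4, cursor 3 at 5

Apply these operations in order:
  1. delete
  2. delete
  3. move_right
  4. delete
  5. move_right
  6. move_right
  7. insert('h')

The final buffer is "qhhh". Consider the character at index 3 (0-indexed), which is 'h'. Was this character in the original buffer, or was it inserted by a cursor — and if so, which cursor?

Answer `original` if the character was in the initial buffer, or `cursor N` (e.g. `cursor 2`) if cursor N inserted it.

After op 1 (delete): buffer="xbvq" (len 4), cursors c1@2 c2@2 c3@2, authorship ....
After op 2 (delete): buffer="vq" (len 2), cursors c1@0 c2@0 c3@0, authorship ..
After op 3 (move_right): buffer="vq" (len 2), cursors c1@1 c2@1 c3@1, authorship ..
After op 4 (delete): buffer="q" (len 1), cursors c1@0 c2@0 c3@0, authorship .
After op 5 (move_right): buffer="q" (len 1), cursors c1@1 c2@1 c3@1, authorship .
After op 6 (move_right): buffer="q" (len 1), cursors c1@1 c2@1 c3@1, authorship .
After op 7 (insert('h')): buffer="qhhh" (len 4), cursors c1@4 c2@4 c3@4, authorship .123
Authorship (.=original, N=cursor N): . 1 2 3
Index 3: author = 3

Answer: cursor 3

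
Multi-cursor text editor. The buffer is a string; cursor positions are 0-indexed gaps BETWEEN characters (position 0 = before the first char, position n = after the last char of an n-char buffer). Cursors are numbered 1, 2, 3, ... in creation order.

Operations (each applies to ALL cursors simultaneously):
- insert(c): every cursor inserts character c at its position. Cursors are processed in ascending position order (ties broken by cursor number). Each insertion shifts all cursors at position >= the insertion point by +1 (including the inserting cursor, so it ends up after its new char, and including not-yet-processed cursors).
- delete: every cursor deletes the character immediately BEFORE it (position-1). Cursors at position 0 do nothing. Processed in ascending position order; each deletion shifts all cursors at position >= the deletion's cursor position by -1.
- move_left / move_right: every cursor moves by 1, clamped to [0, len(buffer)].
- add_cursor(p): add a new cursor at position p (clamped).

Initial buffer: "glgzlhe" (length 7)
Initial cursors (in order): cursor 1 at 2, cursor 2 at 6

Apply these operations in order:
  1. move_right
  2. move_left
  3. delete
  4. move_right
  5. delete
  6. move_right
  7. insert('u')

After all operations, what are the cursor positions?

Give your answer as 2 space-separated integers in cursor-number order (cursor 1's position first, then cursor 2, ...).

Answer: 3 5

Derivation:
After op 1 (move_right): buffer="glgzlhe" (len 7), cursors c1@3 c2@7, authorship .......
After op 2 (move_left): buffer="glgzlhe" (len 7), cursors c1@2 c2@6, authorship .......
After op 3 (delete): buffer="ggzle" (len 5), cursors c1@1 c2@4, authorship .....
After op 4 (move_right): buffer="ggzle" (len 5), cursors c1@2 c2@5, authorship .....
After op 5 (delete): buffer="gzl" (len 3), cursors c1@1 c2@3, authorship ...
After op 6 (move_right): buffer="gzl" (len 3), cursors c1@2 c2@3, authorship ...
After op 7 (insert('u')): buffer="gzulu" (len 5), cursors c1@3 c2@5, authorship ..1.2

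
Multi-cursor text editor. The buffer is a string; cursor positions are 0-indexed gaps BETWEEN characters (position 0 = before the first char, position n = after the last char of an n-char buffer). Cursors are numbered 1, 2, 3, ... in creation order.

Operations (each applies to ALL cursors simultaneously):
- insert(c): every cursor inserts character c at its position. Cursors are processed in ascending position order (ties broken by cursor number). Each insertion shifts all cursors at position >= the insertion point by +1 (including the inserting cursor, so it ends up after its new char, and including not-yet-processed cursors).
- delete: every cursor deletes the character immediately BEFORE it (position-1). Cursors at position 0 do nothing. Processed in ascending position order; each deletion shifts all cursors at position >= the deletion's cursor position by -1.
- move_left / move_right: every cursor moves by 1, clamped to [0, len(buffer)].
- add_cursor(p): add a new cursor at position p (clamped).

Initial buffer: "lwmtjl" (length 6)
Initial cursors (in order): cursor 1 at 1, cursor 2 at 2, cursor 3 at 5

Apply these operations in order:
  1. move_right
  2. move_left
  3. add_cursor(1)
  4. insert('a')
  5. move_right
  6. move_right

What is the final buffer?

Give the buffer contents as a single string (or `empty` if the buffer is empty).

Answer: laawamtjal

Derivation:
After op 1 (move_right): buffer="lwmtjl" (len 6), cursors c1@2 c2@3 c3@6, authorship ......
After op 2 (move_left): buffer="lwmtjl" (len 6), cursors c1@1 c2@2 c3@5, authorship ......
After op 3 (add_cursor(1)): buffer="lwmtjl" (len 6), cursors c1@1 c4@1 c2@2 c3@5, authorship ......
After op 4 (insert('a')): buffer="laawamtjal" (len 10), cursors c1@3 c4@3 c2@5 c3@9, authorship .14.2...3.
After op 5 (move_right): buffer="laawamtjal" (len 10), cursors c1@4 c4@4 c2@6 c3@10, authorship .14.2...3.
After op 6 (move_right): buffer="laawamtjal" (len 10), cursors c1@5 c4@5 c2@7 c3@10, authorship .14.2...3.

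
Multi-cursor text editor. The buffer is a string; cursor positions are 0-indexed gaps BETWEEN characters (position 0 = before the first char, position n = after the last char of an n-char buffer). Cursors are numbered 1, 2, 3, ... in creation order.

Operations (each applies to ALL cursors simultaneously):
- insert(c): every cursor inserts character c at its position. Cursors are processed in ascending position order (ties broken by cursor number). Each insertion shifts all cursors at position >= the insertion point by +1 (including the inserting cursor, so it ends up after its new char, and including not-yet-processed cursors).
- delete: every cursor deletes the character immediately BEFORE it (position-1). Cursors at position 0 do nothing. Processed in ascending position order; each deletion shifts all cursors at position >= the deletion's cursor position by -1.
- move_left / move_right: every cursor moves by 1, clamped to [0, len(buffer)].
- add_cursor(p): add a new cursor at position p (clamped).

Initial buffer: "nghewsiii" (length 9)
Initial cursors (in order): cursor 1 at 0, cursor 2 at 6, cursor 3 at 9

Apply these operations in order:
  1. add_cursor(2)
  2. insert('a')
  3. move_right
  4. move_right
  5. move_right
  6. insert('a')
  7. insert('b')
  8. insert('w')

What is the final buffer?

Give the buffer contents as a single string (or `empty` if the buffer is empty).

After op 1 (add_cursor(2)): buffer="nghewsiii" (len 9), cursors c1@0 c4@2 c2@6 c3@9, authorship .........
After op 2 (insert('a')): buffer="angahewsaiiia" (len 13), cursors c1@1 c4@4 c2@9 c3@13, authorship 1..4....2...3
After op 3 (move_right): buffer="angahewsaiiia" (len 13), cursors c1@2 c4@5 c2@10 c3@13, authorship 1..4....2...3
After op 4 (move_right): buffer="angahewsaiiia" (len 13), cursors c1@3 c4@6 c2@11 c3@13, authorship 1..4....2...3
After op 5 (move_right): buffer="angahewsaiiia" (len 13), cursors c1@4 c4@7 c2@12 c3@13, authorship 1..4....2...3
After op 6 (insert('a')): buffer="angaahewasaiiiaaa" (len 17), cursors c1@5 c4@9 c2@15 c3@17, authorship 1..41...4.2...233
After op 7 (insert('b')): buffer="angaabhewabsaiiiabaab" (len 21), cursors c1@6 c4@11 c2@18 c3@21, authorship 1..411...44.2...22333
After op 8 (insert('w')): buffer="angaabwhewabwsaiiiabwaabw" (len 25), cursors c1@7 c4@13 c2@21 c3@25, authorship 1..4111...444.2...2223333

Answer: angaabwhewabwsaiiiabwaabw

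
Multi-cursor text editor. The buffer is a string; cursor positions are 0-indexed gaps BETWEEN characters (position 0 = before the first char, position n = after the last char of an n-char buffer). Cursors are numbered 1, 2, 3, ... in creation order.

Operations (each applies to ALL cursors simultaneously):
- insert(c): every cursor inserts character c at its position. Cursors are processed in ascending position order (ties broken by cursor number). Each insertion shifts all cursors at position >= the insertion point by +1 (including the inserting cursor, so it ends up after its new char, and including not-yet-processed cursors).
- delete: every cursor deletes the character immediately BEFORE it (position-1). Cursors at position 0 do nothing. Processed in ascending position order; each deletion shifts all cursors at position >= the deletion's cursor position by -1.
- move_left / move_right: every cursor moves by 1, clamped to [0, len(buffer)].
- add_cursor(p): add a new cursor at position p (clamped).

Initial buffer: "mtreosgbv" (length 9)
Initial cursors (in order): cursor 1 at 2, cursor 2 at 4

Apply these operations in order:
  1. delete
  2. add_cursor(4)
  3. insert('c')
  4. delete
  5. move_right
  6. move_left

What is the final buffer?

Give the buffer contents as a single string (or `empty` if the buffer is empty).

After op 1 (delete): buffer="mrosgbv" (len 7), cursors c1@1 c2@2, authorship .......
After op 2 (add_cursor(4)): buffer="mrosgbv" (len 7), cursors c1@1 c2@2 c3@4, authorship .......
After op 3 (insert('c')): buffer="mcrcoscgbv" (len 10), cursors c1@2 c2@4 c3@7, authorship .1.2..3...
After op 4 (delete): buffer="mrosgbv" (len 7), cursors c1@1 c2@2 c3@4, authorship .......
After op 5 (move_right): buffer="mrosgbv" (len 7), cursors c1@2 c2@3 c3@5, authorship .......
After op 6 (move_left): buffer="mrosgbv" (len 7), cursors c1@1 c2@2 c3@4, authorship .......

Answer: mrosgbv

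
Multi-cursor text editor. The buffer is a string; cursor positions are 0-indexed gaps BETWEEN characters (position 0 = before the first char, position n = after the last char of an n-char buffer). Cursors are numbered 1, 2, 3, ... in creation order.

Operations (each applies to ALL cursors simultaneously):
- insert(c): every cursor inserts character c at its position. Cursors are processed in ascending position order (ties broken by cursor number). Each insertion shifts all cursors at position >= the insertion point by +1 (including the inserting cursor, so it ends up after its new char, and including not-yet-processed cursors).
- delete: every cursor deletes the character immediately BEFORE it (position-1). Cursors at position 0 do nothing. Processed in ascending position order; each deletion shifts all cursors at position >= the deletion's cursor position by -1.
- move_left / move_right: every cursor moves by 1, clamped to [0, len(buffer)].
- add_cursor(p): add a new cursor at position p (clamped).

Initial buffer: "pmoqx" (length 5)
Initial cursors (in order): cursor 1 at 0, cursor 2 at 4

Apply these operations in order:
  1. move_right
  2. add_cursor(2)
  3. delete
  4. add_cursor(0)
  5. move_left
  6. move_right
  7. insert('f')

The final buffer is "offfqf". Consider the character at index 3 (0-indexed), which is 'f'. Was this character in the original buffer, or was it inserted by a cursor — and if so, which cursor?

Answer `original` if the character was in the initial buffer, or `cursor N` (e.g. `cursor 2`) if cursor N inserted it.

After op 1 (move_right): buffer="pmoqx" (len 5), cursors c1@1 c2@5, authorship .....
After op 2 (add_cursor(2)): buffer="pmoqx" (len 5), cursors c1@1 c3@2 c2@5, authorship .....
After op 3 (delete): buffer="oq" (len 2), cursors c1@0 c3@0 c2@2, authorship ..
After op 4 (add_cursor(0)): buffer="oq" (len 2), cursors c1@0 c3@0 c4@0 c2@2, authorship ..
After op 5 (move_left): buffer="oq" (len 2), cursors c1@0 c3@0 c4@0 c2@1, authorship ..
After op 6 (move_right): buffer="oq" (len 2), cursors c1@1 c3@1 c4@1 c2@2, authorship ..
After op 7 (insert('f')): buffer="offfqf" (len 6), cursors c1@4 c3@4 c4@4 c2@6, authorship .134.2
Authorship (.=original, N=cursor N): . 1 3 4 . 2
Index 3: author = 4

Answer: cursor 4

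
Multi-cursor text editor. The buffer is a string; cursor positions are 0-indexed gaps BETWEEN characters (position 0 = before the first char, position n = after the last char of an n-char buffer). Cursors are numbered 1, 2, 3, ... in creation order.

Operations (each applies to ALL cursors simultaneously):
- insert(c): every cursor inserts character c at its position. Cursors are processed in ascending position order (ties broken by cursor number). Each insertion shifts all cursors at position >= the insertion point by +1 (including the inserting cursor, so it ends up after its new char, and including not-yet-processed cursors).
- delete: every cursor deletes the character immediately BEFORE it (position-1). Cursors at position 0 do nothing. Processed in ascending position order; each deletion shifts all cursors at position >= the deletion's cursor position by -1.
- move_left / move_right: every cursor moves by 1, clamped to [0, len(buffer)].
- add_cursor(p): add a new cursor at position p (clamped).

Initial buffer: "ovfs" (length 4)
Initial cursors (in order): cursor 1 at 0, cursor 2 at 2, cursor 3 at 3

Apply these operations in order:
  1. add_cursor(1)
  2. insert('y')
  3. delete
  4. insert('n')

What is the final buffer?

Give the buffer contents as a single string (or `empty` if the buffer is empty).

After op 1 (add_cursor(1)): buffer="ovfs" (len 4), cursors c1@0 c4@1 c2@2 c3@3, authorship ....
After op 2 (insert('y')): buffer="yoyvyfys" (len 8), cursors c1@1 c4@3 c2@5 c3@7, authorship 1.4.2.3.
After op 3 (delete): buffer="ovfs" (len 4), cursors c1@0 c4@1 c2@2 c3@3, authorship ....
After op 4 (insert('n')): buffer="nonvnfns" (len 8), cursors c1@1 c4@3 c2@5 c3@7, authorship 1.4.2.3.

Answer: nonvnfns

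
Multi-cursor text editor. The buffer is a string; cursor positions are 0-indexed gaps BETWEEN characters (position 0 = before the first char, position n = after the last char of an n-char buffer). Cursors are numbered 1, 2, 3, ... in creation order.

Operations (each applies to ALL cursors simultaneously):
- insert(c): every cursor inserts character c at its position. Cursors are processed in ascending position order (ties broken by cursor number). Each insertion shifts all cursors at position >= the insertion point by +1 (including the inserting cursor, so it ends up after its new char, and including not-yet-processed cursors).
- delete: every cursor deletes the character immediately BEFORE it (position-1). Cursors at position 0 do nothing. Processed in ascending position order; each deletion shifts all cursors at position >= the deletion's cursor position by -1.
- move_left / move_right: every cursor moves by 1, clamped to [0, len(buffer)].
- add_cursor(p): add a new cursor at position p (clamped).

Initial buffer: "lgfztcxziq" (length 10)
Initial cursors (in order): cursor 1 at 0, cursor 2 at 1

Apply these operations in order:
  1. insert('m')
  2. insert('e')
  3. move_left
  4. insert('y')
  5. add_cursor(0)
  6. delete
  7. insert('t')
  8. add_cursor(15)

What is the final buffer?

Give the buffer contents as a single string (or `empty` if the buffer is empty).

After op 1 (insert('m')): buffer="mlmgfztcxziq" (len 12), cursors c1@1 c2@3, authorship 1.2.........
After op 2 (insert('e')): buffer="melmegfztcxziq" (len 14), cursors c1@2 c2@5, authorship 11.22.........
After op 3 (move_left): buffer="melmegfztcxziq" (len 14), cursors c1@1 c2@4, authorship 11.22.........
After op 4 (insert('y')): buffer="myelmyegfztcxziq" (len 16), cursors c1@2 c2@6, authorship 111.222.........
After op 5 (add_cursor(0)): buffer="myelmyegfztcxziq" (len 16), cursors c3@0 c1@2 c2@6, authorship 111.222.........
After op 6 (delete): buffer="melmegfztcxziq" (len 14), cursors c3@0 c1@1 c2@4, authorship 11.22.........
After op 7 (insert('t')): buffer="tmtelmtegfztcxziq" (len 17), cursors c3@1 c1@3 c2@7, authorship 3111.222.........
After op 8 (add_cursor(15)): buffer="tmtelmtegfztcxziq" (len 17), cursors c3@1 c1@3 c2@7 c4@15, authorship 3111.222.........

Answer: tmtelmtegfztcxziq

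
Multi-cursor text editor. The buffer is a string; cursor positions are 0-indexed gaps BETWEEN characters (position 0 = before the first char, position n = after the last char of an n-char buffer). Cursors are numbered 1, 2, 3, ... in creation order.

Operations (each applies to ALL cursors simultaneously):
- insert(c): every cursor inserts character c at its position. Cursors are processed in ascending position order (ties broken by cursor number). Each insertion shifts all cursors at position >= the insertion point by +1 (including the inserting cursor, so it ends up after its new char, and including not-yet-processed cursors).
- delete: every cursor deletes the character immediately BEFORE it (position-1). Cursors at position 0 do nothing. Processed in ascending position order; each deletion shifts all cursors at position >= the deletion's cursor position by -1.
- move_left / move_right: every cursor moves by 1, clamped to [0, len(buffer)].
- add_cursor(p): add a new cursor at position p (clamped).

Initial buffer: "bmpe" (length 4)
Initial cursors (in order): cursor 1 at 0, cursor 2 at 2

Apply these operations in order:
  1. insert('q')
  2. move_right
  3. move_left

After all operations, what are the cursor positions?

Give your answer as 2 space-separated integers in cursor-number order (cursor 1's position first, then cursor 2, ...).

After op 1 (insert('q')): buffer="qbmqpe" (len 6), cursors c1@1 c2@4, authorship 1..2..
After op 2 (move_right): buffer="qbmqpe" (len 6), cursors c1@2 c2@5, authorship 1..2..
After op 3 (move_left): buffer="qbmqpe" (len 6), cursors c1@1 c2@4, authorship 1..2..

Answer: 1 4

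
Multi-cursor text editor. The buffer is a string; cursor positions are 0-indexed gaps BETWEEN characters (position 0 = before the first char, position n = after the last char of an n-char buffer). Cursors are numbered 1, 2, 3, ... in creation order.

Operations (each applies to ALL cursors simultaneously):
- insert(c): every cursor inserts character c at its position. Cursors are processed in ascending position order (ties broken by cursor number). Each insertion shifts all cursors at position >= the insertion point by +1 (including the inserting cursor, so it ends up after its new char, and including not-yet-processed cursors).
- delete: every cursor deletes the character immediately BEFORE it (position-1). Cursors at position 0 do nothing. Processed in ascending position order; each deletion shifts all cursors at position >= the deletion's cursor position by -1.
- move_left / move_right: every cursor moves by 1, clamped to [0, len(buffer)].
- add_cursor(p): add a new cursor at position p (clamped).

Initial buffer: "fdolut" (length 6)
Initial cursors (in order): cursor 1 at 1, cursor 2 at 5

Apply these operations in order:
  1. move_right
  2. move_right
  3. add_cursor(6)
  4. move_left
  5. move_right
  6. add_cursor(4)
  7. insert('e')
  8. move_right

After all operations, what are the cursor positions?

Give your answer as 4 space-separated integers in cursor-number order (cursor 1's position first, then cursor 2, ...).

Answer: 5 10 10 7

Derivation:
After op 1 (move_right): buffer="fdolut" (len 6), cursors c1@2 c2@6, authorship ......
After op 2 (move_right): buffer="fdolut" (len 6), cursors c1@3 c2@6, authorship ......
After op 3 (add_cursor(6)): buffer="fdolut" (len 6), cursors c1@3 c2@6 c3@6, authorship ......
After op 4 (move_left): buffer="fdolut" (len 6), cursors c1@2 c2@5 c3@5, authorship ......
After op 5 (move_right): buffer="fdolut" (len 6), cursors c1@3 c2@6 c3@6, authorship ......
After op 6 (add_cursor(4)): buffer="fdolut" (len 6), cursors c1@3 c4@4 c2@6 c3@6, authorship ......
After op 7 (insert('e')): buffer="fdoeleutee" (len 10), cursors c1@4 c4@6 c2@10 c3@10, authorship ...1.4..23
After op 8 (move_right): buffer="fdoeleutee" (len 10), cursors c1@5 c4@7 c2@10 c3@10, authorship ...1.4..23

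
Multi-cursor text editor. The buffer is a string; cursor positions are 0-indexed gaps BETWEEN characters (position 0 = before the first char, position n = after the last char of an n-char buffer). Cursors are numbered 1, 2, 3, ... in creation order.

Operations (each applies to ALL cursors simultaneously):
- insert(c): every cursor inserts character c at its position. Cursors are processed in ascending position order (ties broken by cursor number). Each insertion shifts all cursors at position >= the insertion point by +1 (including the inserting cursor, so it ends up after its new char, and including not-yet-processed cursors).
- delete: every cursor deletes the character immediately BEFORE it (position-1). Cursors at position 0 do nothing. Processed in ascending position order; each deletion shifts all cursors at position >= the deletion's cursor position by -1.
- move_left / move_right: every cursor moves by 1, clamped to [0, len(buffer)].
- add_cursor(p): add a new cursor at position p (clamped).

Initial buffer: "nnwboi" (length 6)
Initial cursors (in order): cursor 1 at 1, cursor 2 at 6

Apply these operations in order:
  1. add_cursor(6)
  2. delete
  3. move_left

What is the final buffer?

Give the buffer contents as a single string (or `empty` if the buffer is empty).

Answer: nwb

Derivation:
After op 1 (add_cursor(6)): buffer="nnwboi" (len 6), cursors c1@1 c2@6 c3@6, authorship ......
After op 2 (delete): buffer="nwb" (len 3), cursors c1@0 c2@3 c3@3, authorship ...
After op 3 (move_left): buffer="nwb" (len 3), cursors c1@0 c2@2 c3@2, authorship ...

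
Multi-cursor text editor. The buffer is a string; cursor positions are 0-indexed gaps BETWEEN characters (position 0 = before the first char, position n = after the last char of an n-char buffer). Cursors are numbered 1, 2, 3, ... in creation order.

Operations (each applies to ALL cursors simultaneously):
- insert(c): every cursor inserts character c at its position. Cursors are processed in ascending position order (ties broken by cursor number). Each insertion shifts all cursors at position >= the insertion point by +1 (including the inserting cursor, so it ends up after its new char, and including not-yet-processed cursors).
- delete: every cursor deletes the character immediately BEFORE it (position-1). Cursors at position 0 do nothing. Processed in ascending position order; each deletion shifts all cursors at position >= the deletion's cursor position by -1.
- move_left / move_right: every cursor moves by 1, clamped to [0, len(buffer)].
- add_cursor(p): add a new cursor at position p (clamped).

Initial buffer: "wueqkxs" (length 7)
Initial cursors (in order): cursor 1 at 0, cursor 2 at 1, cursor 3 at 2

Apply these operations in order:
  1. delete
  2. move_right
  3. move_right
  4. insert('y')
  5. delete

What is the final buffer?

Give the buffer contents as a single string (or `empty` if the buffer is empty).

After op 1 (delete): buffer="eqkxs" (len 5), cursors c1@0 c2@0 c3@0, authorship .....
After op 2 (move_right): buffer="eqkxs" (len 5), cursors c1@1 c2@1 c3@1, authorship .....
After op 3 (move_right): buffer="eqkxs" (len 5), cursors c1@2 c2@2 c3@2, authorship .....
After op 4 (insert('y')): buffer="eqyyykxs" (len 8), cursors c1@5 c2@5 c3@5, authorship ..123...
After op 5 (delete): buffer="eqkxs" (len 5), cursors c1@2 c2@2 c3@2, authorship .....

Answer: eqkxs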